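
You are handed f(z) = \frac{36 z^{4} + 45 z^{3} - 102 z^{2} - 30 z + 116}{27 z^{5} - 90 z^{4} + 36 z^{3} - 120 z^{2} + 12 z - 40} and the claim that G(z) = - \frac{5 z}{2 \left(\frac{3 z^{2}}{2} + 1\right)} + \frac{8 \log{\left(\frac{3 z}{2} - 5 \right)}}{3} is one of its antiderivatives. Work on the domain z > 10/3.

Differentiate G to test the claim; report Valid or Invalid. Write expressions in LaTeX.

d/dz[G] = \frac{72 z^{4} + 45 z^{3} - 54 z^{2} - 30 z + 132}{27 z^{5} - 90 z^{4} + 36 z^{3} - 120 z^{2} + 12 z - 40}
d/dz[G] - f(z) = \frac{4}{3 z - 10} != 0.

Invalid: d/dz[G] - f = \frac{4}{3 z - 10}, which is not 0.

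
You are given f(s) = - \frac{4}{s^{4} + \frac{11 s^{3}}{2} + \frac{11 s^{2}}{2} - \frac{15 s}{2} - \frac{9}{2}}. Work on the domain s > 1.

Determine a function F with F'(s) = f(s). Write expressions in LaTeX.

An antiderivative is F(s) = \frac{- 25 s \log{\left(s - 1 \right)} + 64 s \log{\left(s + \frac{1}{2} \right)} - 39 s \log{\left(s + 3 \right)} - 75 \log{\left(s - 1 \right)} + 192 \log{\left(s + \frac{1}{2} \right)} - 117 \log{\left(s + 3 \right)} + 60}{150 s + 450}.

Factor the denominator (\left(s - 1\right) \left(s + 3\right)^{2} \left(2 s + 1\right)) and decompose: f = \frac{64}{75 \left(2 s + 1\right)} - \frac{13}{50 \left(s + 3\right)} - \frac{2}{5 \left(s + 3\right)^{2}} - \frac{1}{6 \left(s - 1\right)}; each piece integrates to a log, atan, or power term.
Check: d/ds[\frac{- 25 s \log{\left(s - 1 \right)} + 64 s \log{\left(s + \frac{1}{2} \right)} - 39 s \log{\left(s + 3 \right)} - 75 \log{\left(s - 1 \right)} + 192 \log{\left(s + \frac{1}{2} \right)} - 117 \log{\left(s + 3 \right)} + 60}{150 s + 450}] = - \frac{8}{2 s^{4} + 11 s^{3} + 11 s^{2} - 15 s - 9}, which equals f(s).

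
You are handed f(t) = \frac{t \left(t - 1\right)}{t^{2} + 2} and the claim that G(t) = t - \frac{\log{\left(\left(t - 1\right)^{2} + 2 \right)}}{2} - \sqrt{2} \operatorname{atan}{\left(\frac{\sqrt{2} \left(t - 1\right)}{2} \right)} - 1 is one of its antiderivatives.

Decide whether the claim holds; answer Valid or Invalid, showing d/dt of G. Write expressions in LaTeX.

d/dt[G] = \frac{t^{2} - 3 t + 2}{t^{2} - 2 t + 3}
d/dt[G] - f(t) = \frac{- t^{2} - 3 t + 4}{t^{4} - 2 t^{3} + 5 t^{2} - 4 t + 6} != 0.

Invalid: d/dt[G] - f = \frac{- t^{2} - 3 t + 4}{t^{4} - 2 t^{3} + 5 t^{2} - 4 t + 6}, which is not 0.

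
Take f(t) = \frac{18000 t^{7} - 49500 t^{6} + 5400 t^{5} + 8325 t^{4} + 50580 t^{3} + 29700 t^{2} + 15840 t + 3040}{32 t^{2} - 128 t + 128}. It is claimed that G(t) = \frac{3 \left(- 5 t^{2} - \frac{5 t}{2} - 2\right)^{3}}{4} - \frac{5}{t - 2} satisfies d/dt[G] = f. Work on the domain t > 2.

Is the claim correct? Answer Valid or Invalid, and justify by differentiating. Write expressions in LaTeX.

d/dt[G] = \frac{- 18000 t^{7} + 49500 t^{6} - 5400 t^{5} - 8325 t^{4} - 50580 t^{3} - 29700 t^{2} - 15840 t - 2720}{32 t^{2} - 128 t + 128}
d/dt[G] - f(t) = - 1125 t^{5} - \frac{5625 t^{4}}{4} - \frac{2925 t^{3}}{2} - \frac{11925 t^{2}}{16} - \frac{585 t}{2} - 45 != 0.

Invalid: d/dt[G] - f = - 1125 t^{5} - \frac{5625 t^{4}}{4} - \frac{2925 t^{3}}{2} - \frac{11925 t^{2}}{16} - \frac{585 t}{2} - 45, which is not 0.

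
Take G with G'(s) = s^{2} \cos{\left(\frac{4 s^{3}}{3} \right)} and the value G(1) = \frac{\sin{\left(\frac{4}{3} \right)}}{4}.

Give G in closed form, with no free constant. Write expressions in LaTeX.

G(s) = \frac{\sin{\left(\frac{4 s^{3}}{3} \right)}}{4}

The substitution u = \frac{4 s^{3}}{3} works: G'(s) is exactly (dG/du)*(du/ds) for that inner function.
A general antiderivative is \frac{\sin{\left(\frac{4 s^{3}}{3} \right)}}{4} + C.
The condition gives C = \frac{\sin{\left(\frac{4}{3} \right)}}{4} - (\frac{\sin{\left(\frac{4}{3} \right)}}{4}) = 0.
So G(s) = \frac{\sin{\left(\frac{4 s^{3}}{3} \right)}}{4}.
Check: d/ds[\frac{\sin{\left(\frac{4 s^{3}}{3} \right)}}{4}] = s^{2} \cos{\left(\frac{4 s^{3}}{3} \right)} = G'(s).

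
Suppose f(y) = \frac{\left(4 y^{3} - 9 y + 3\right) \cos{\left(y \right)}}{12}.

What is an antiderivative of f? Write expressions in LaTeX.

An antiderivative is F(y) = \frac{4 y^{3} \sin{\left(y \right)} + 12 y^{2} \cos{\left(y \right)} - 33 y \sin{\left(y \right)} + 3 \sin{\left(y \right)} - 33 \cos{\left(y \right)}}{12}.

A candidate is checked by its d/dy: the result must match f(y).
Check: d/dy[\frac{4 y^{3} \sin{\left(y \right)} + 12 y^{2} \cos{\left(y \right)} - 33 y \sin{\left(y \right)} + 3 \sin{\left(y \right)} - 33 \cos{\left(y \right)}}{12}] = \frac{y^{3} \cos{\left(y \right)}}{3} - \frac{3 y \cos{\left(y \right)}}{4} + \frac{\cos{\left(y \right)}}{4}, which equals f(y).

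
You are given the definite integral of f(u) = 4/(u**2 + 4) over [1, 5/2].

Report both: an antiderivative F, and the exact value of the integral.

For F(u) to be correct the identity F'(u) - f(u) = 0 must hold.
F(u) = 2*atan(u/2) is an antiderivative of f.
Check: d/du[2*atan(u/2)] = 4/(u**2 + 4) = f(u).
F(5/2) = 2*atan(5/4); F(1) = 2*atan(1/2).
Integral = F(5/2) - F(1) = -2*atan(1/2) + 2*atan(5/4).

Antiderivative: F(u) = 2*atan(u/2); value = -2*atan(1/2) + 2*atan(5/4)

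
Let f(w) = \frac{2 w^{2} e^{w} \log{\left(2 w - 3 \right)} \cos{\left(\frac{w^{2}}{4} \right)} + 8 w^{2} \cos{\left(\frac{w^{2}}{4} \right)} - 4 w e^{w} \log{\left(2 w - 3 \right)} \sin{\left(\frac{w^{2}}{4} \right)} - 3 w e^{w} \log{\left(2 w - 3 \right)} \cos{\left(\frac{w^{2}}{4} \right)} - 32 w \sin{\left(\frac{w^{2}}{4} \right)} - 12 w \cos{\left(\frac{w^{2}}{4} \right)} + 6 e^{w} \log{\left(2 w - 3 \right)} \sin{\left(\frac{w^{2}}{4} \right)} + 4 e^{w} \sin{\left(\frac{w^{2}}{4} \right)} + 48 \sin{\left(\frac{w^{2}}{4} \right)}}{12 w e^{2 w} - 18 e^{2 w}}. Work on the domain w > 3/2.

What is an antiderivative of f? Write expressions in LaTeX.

An antiderivative is F(w) = \frac{\left(e^{w} \log{\left(2 w - 3 \right)} + 4\right) e^{- 2 w} \sin{\left(\frac{w^{2}}{4} \right)}}{3}.

Recognize the product-rule pattern: f = u'v + uv' with u = \frac{e^{- w} \log{\left(2 w - 3 \right)}}{3} + \frac{4 e^{- 2 w}}{3}, v = \sin{\left(\frac{w^{2}}{4} \right)}, so integration by parts undoes it.
Check: d/dw[\frac{\left(e^{w} \log{\left(2 w - 3 \right)} + 4\right) e^{- 2 w} \sin{\left(\frac{w^{2}}{4} \right)}}{3}] = \frac{2 w^{2} e^{w} \log{\left(2 w - 3 \right)} \cos{\left(\frac{w^{2}}{4} \right)} + 8 w^{2} \cos{\left(\frac{w^{2}}{4} \right)} - 4 w e^{w} \log{\left(2 w - 3 \right)} \sin{\left(\frac{w^{2}}{4} \right)} - 3 w e^{w} \log{\left(2 w - 3 \right)} \cos{\left(\frac{w^{2}}{4} \right)} - 32 w \sin{\left(\frac{w^{2}}{4} \right)} - 12 w \cos{\left(\frac{w^{2}}{4} \right)} + 6 e^{w} \log{\left(2 w - 3 \right)} \sin{\left(\frac{w^{2}}{4} \right)} + 4 e^{w} \sin{\left(\frac{w^{2}}{4} \right)} + 48 \sin{\left(\frac{w^{2}}{4} \right)}}{12 w e^{2 w} - 18 e^{2 w}} = f(w).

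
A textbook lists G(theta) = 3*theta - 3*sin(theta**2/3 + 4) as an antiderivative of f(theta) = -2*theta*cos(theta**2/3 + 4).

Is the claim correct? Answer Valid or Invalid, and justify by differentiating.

Invalid: d/dtheta[G] - f = 3, which is not 0.

d/dtheta[G] = -2*theta*cos(theta**2/3 + 4) + 3
d/dtheta[G] - f(theta) = 3 != 0.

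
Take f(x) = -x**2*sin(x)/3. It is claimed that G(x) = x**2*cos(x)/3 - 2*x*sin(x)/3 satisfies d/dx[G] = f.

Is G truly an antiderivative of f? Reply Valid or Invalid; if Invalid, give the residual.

Invalid: d/dx[G] - f = -2*sin(x)/3, which is not 0.

d/dx[G] = -x**2*sin(x)/3 - 2*sin(x)/3
d/dx[G] - f(x) = -2*sin(x)/3 != 0.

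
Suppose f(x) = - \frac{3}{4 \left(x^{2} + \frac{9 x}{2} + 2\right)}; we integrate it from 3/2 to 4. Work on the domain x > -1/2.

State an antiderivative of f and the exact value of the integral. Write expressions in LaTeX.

Antiderivative: F(x) = - \frac{3 \log{\left(x + \frac{1}{2} \right)}}{14} + \frac{3 \log{\left(x + 4 \right)}}{14}; value = - \frac{3 \log{\left(\frac{11}{2} \right)}}{14} - \frac{3 \log{\left(\frac{9}{2} \right)}}{14} + \frac{3 \log{\left(2 \right)}}{14} + \frac{3 \log{\left(8 \right)}}{14}

The denominator factors as 2 \left(x + 4\right) \left(2 x + 1\right); partial fractions split f into directly integrable pieces: - \frac{3}{7 \left(2 x + 1\right)} + \frac{3}{14 \left(x + 4\right)}.
F(x) = - \frac{3 \log{\left(x + \frac{1}{2} \right)}}{14} + \frac{3 \log{\left(x + 4 \right)}}{14} is an antiderivative of f.
Check: d/dx[- \frac{3 \log{\left(x + \frac{1}{2} \right)}}{14} + \frac{3 \log{\left(x + 4 \right)}}{14}] = - \frac{3}{4 x^{2} + 18 x + 8}, which equals f(x).
F(4) = - \frac{3 \log{\left(\frac{9}{2} \right)}}{14} + \frac{3 \log{\left(8 \right)}}{14}; F(3/2) = - \frac{3 \log{\left(2 \right)}}{14} + \frac{3 \log{\left(\frac{11}{2} \right)}}{14}.
Integral = F(4) - F(3/2) = - \frac{3 \log{\left(\frac{11}{2} \right)}}{14} - \frac{3 \log{\left(\frac{9}{2} \right)}}{14} + \frac{3 \log{\left(2 \right)}}{14} + \frac{3 \log{\left(8 \right)}}{14}.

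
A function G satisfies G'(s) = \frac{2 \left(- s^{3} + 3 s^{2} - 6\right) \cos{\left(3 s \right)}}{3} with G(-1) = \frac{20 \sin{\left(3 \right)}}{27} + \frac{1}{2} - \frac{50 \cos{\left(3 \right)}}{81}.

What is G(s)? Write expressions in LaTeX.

The proposed G(s) is checked by its d/ds: the result must match the given G'(s).
A general antiderivative is - \frac{2 s^{3} \sin{\left(3 s \right)}}{9} + \frac{2 s^{2} \sin{\left(3 s \right)}}{3} - \frac{2 s^{2} \cos{\left(3 s \right)}}{9} + \frac{4 s \sin{\left(3 s \right)}}{27} + \frac{4 s \cos{\left(3 s \right)}}{9} - \frac{40 \sin{\left(3 s \right)}}{27} + \frac{4 \cos{\left(3 s \right)}}{81} + C.
The condition gives C = \frac{20 \sin{\left(3 \right)}}{27} + \frac{1}{2} - \frac{50 \cos{\left(3 \right)}}{81} - (\frac{20 \sin{\left(3 \right)}}{27} - \frac{50 \cos{\left(3 \right)}}{81}) = \frac{1}{2}.
So G(s) = \frac{- 36 s^{3} \sin{\left(3 s \right)} + 108 s^{2} \sin{\left(3 s \right)} - 36 s^{2} \cos{\left(3 s \right)} + 24 s \sin{\left(3 s \right)} + 72 s \cos{\left(3 s \right)} - 240 \sin{\left(3 s \right)} + 8 \cos{\left(3 s \right)} + 81}{162}.
Check: d/ds[\frac{- 36 s^{3} \sin{\left(3 s \right)} + 108 s^{2} \sin{\left(3 s \right)} - 36 s^{2} \cos{\left(3 s \right)} + 24 s \sin{\left(3 s \right)} + 72 s \cos{\left(3 s \right)} - 240 \sin{\left(3 s \right)} + 8 \cos{\left(3 s \right)} + 81}{162}] = - \frac{2 s^{3} \cos{\left(3 s \right)}}{3} + 2 s^{2} \cos{\left(3 s \right)} - 4 \cos{\left(3 s \right)}, which equals G'(s).

G(s) = \frac{- 36 s^{3} \sin{\left(3 s \right)} + 108 s^{2} \sin{\left(3 s \right)} - 36 s^{2} \cos{\left(3 s \right)} + 24 s \sin{\left(3 s \right)} + 72 s \cos{\left(3 s \right)} - 240 \sin{\left(3 s \right)} + 8 \cos{\left(3 s \right)} + 81}{162}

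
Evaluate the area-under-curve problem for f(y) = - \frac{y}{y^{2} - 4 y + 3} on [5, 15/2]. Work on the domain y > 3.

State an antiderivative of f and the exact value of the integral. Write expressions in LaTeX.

Antiderivative: F(y) = - \frac{3 \log{\left(y - 3 \right)}}{2} + \frac{\log{\left(y - 1 \right)}}{2}; value = - \frac{3 \log{\left(\frac{9}{2} \right)}}{2} - \frac{\log{\left(4 \right)}}{2} + \frac{\log{\left(\frac{13}{2} \right)}}{2} + \frac{3 \log{\left(2 \right)}}{2}

Factor the denominator (\left(y - 3\right) \left(y - 1\right)) and decompose: f = \frac{1}{2 \left(y - 1\right)} - \frac{3}{2 \left(y - 3\right)}; each piece integrates to a log, atan, or power term.
F(y) = - \frac{3 \log{\left(y - 3 \right)}}{2} + \frac{\log{\left(y - 1 \right)}}{2} is an antiderivative of f.
Check: d/dy[- \frac{3 \log{\left(y - 3 \right)}}{2} + \frac{\log{\left(y - 1 \right)}}{2}] = - \frac{y}{y^{2} - 4 y + 3} = f(y).
F(15/2) = - \frac{3 \log{\left(\frac{9}{2} \right)}}{2} + \frac{\log{\left(\frac{13}{2} \right)}}{2}; F(5) = - \frac{3 \log{\left(2 \right)}}{2} + \frac{\log{\left(4 \right)}}{2}.
Integral = F(15/2) - F(5) = - \frac{3 \log{\left(\frac{9}{2} \right)}}{2} - \frac{\log{\left(4 \right)}}{2} + \frac{\log{\left(\frac{13}{2} \right)}}{2} + \frac{3 \log{\left(2 \right)}}{2}.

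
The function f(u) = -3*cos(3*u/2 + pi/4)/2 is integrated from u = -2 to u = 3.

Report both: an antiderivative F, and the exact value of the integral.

Antiderivative: F(u) = -sin(3*u/2 + pi/4); value = cos(pi/4 + 3) - sin(pi/4 + 9/2)

Whatever form F(u) takes, F'(u) = f(u) is non-negotiable.
F(u) = -sin(3*u/2 + pi/4) is an antiderivative of f.
Check: d/du[-sin(3*u/2 + pi/4)] = -3*cos(3*u/2 + pi/4)/2 = f(u).
F(3) = -sin(pi/4 + 9/2); F(-2) = -cos(pi/4 + 3).
Integral = F(3) - F(-2) = cos(pi/4 + 3) - sin(pi/4 + 9/2).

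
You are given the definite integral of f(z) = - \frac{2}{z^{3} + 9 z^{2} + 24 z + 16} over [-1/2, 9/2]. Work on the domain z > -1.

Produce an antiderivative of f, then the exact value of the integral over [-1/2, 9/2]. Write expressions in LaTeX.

Antiderivative: F(z) = - \frac{2 \log{\left(z + 1 \right)}}{9} + \frac{2 \log{\left(z + 4 \right)}}{9} - \frac{2}{3 z + 12}; value = - \frac{2 \log{\left(\frac{11}{2} \right)}}{9} - \frac{2 \log{\left(\frac{7}{2} \right)}}{9} - \frac{2 \log{\left(2 \right)}}{9} + \frac{40}{357} + \frac{2 \log{\left(\frac{17}{2} \right)}}{9}

The denominator factors as \left(z + 1\right) \left(z + 4\right)^{2}; partial fractions split f into directly integrable pieces: \frac{2}{9 \left(z + 4\right)} + \frac{2}{3 \left(z + 4\right)^{2}} - \frac{2}{9 \left(z + 1\right)}.
F(z) = - \frac{2 \log{\left(z + 1 \right)}}{9} + \frac{2 \log{\left(z + 4 \right)}}{9} - \frac{2}{3 z + 12} is an antiderivative of f.
Check: d/dz[- \frac{2 \log{\left(z + 1 \right)}}{9} + \frac{2 \log{\left(z + 4 \right)}}{9} - \frac{2}{3 z + 12}] = - \frac{2}{z^{3} + 9 z^{2} + 24 z + 16} = f(z).
F(9/2) = - \frac{2 \log{\left(\frac{11}{2} \right)}}{9} - \frac{4}{51} + \frac{2 \log{\left(\frac{17}{2} \right)}}{9}; F(-1/2) = - \frac{4}{21} + \frac{2 \log{\left(2 \right)}}{9} + \frac{2 \log{\left(\frac{7}{2} \right)}}{9}.
Integral = F(9/2) - F(-1/2) = - \frac{2 \log{\left(\frac{11}{2} \right)}}{9} - \frac{2 \log{\left(\frac{7}{2} \right)}}{9} - \frac{2 \log{\left(2 \right)}}{9} + \frac{40}{357} + \frac{2 \log{\left(\frac{17}{2} \right)}}{9}.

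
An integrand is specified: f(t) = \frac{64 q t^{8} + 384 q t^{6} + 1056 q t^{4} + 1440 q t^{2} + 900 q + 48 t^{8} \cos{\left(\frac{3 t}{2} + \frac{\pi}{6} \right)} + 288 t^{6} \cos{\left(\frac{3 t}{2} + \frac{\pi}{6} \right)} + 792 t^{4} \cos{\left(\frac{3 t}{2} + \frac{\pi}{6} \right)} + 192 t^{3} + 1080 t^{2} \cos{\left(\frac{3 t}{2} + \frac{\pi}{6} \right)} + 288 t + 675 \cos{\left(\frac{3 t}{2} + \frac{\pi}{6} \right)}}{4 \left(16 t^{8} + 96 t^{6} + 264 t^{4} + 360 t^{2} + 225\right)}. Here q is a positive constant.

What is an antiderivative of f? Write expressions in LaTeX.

Check any antiderivative F(t) by computing F'(t) and comparing it with f(t).
Check: d/dt[q t + \frac{\sin{\left(\frac{3 t}{2} + \frac{\pi}{6} \right)}}{2} - \frac{1}{2 \left(\frac{2 t^{4}}{3} + 2 t^{2} + \frac{5}{2}\right)}] = \frac{64 q t^{8} + 384 q t^{6} + 1056 q t^{4} + 1440 q t^{2} + 900 q + 48 t^{8} \cos{\left(\frac{3 t}{2} + \frac{\pi}{6} \right)} + 288 t^{6} \cos{\left(\frac{3 t}{2} + \frac{\pi}{6} \right)} + 792 t^{4} \cos{\left(\frac{3 t}{2} + \frac{\pi}{6} \right)} + 192 t^{3} + 1080 t^{2} \cos{\left(\frac{3 t}{2} + \frac{\pi}{6} \right)} + 288 t + 675 \cos{\left(\frac{3 t}{2} + \frac{\pi}{6} \right)}}{64 t^{8} + 384 t^{6} + 1056 t^{4} + 1440 t^{2} + 900}, which equals f(t).

An antiderivative is F(t) = q t + \frac{\sin{\left(\frac{3 t}{2} + \frac{\pi}{6} \right)}}{2} - \frac{1}{2 \left(\frac{2 t^{4}}{3} + 2 t^{2} + \frac{5}{2}\right)}.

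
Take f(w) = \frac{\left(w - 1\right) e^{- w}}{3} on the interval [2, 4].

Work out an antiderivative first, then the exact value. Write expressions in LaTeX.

f has the shape u'v + uv' for u = - \frac{w}{3} and v = e^{- w} — it is the derivative of the product u*v.
F(w) = - \frac{w e^{- w}}{3} is an antiderivative of f.
Check: d/dw[- \frac{w e^{- w}}{3}] = \frac{\left(w - 1\right) e^{- w}}{3} = f(w).
F(4) = - \frac{4}{3 e^{4}}; F(2) = - \frac{2}{3 e^{2}}.
Integral = F(4) - F(2) = - \frac{4}{3 e^{4}} + \frac{2}{3 e^{2}}.

Antiderivative: F(w) = - \frac{w e^{- w}}{3}; value = - \frac{4}{3 e^{4}} + \frac{2}{3 e^{2}}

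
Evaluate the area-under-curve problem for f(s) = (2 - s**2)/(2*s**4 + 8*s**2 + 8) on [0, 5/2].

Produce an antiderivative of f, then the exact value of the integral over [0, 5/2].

Antiderivative: F(s) = s/(2*s**2 + 4); value = 5/33

f has the shape u'v + uv' for u = s/4 and v = 1/(s**2/2 + 1) — it is the derivative of the product u*v.
F(s) = s/(2*s**2 + 4) is an antiderivative of f.
Check: d/ds[s/(2*s**2 + 4)] = (2 - s**2)/(2*s**4 + 8*s**2 + 8) = f(s).
F(5/2) = 5/33; F(0) = 0.
Integral = F(5/2) - F(0) = 5/33.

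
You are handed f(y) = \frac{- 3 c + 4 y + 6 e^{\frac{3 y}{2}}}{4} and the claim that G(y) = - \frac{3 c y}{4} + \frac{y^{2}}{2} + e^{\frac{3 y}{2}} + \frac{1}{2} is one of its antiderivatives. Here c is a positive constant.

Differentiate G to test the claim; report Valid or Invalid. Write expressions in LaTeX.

Valid - differentiating G returns exactly f.

d/dy[G] = - \frac{3 c}{4} + y + \frac{3 e^{\frac{3 y}{2}}}{2}
This equals f(y) exactly, so the claim holds.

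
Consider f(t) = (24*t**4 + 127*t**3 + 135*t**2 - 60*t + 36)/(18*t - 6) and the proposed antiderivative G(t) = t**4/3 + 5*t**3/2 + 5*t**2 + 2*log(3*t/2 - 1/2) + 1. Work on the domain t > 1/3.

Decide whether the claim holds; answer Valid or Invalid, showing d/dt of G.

Valid - differentiating G returns exactly f.

d/dt[G] = (24*t**4 + 127*t**3 + 135*t**2 - 60*t + 36)/(18*t - 6)
This equals f(t) exactly, so the claim holds.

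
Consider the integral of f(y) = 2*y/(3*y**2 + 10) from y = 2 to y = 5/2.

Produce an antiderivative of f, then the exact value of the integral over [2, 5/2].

Antiderivative: F(y) = log(y**2/2 + 5/3)/3; value = -log(11/3)/3 + log(115/24)/3

The substitution u = y**2/2 + 5/3 works: f is exactly (dF/du)*(du/dy) for that inner function.
F(y) = log(y**2/2 + 5/3)/3 is an antiderivative of f.
Check: d/dy[log(y**2/2 + 5/3)/3] = 2*y/(3*y**2 + 10) = f(y).
F(5/2) = log(115/24)/3; F(2) = log(11/3)/3.
Integral = F(5/2) - F(2) = -log(11/3)/3 + log(115/24)/3.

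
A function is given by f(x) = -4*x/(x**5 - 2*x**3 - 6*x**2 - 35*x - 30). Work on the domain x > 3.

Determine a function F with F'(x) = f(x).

An antiderivative is F(x) = (-27*log(x - 3) - 105*log(x + 1) + 112*log(x + 2) + 10*log(x**2 + 5) + 40*sqrt(5)*atan(sqrt(5)*x/5))/630.

Factor the denominator ((x - 3)*(x + 1)*(x + 2)*(x**2 + 5)) and decompose: f = 2*(x + 10)/(63*(x**2 + 5)) + 8/(45*(x + 2)) - 1/(6*(x + 1)) - 3/(70*(x - 3)); each piece integrates to a log, atan, or power term.
Check: d/dx[(-27*log(x - 3) - 105*log(x + 1) + 112*log(x + 2) + 10*log(x**2 + 5) + 40*sqrt(5)*atan(sqrt(5)*x/5))/630] = -4*x/(x**5 - 2*x**3 - 6*x**2 - 35*x - 30) = f(x).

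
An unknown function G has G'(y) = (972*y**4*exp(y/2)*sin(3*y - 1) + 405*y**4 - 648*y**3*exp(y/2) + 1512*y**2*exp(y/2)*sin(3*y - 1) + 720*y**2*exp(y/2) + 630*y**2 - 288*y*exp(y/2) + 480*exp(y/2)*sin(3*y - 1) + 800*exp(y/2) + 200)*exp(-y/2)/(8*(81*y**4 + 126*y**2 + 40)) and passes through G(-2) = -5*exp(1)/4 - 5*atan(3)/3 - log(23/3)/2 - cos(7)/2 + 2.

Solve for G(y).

G(y) = (-6*exp(y/2)*log(9*y**2 + 10) - 6*exp(y/2)*cos(3*y - 1) + 20*exp(y/2)*atan(3*y/2) + 6*exp(y/2)*log(6) + 24*exp(y/2) - 15)*exp(-y/2)/12

Recover the given G'(y) by differentiating a candidate G(y); any mismatch rules it out.
A general antiderivative is -log(3*y**2/2 + 5/3)/2 - cos(3*y - 1)/2 + 5*atan(3*y/2)/3 - 5*exp(-y/2)/4 + C.
The condition gives C = -5*exp(1)/4 - 5*atan(3)/3 - log(23/3)/2 - cos(7)/2 + 2 - (-5*exp(1)/4 - 5*atan(3)/3 - log(23/3)/2 - cos(7)/2) = 2.
So G(y) = (-6*exp(y/2)*log(9*y**2 + 10) - 6*exp(y/2)*cos(3*y - 1) + 20*exp(y/2)*atan(3*y/2) + 6*exp(y/2)*log(6) + 24*exp(y/2) - 15)*exp(-y/2)/12.
Check: d/dy[(-6*exp(y/2)*log(9*y**2 + 10) - 6*exp(y/2)*cos(3*y - 1) + 20*exp(y/2)*atan(3*y/2) + 6*exp(y/2)*log(6) + 24*exp(y/2) - 15)*exp(-y/2)/12] = (972*y**4*exp(y/2)*sin(3*y - 1) + 405*y**4 - 648*y**3*exp(y/2) + 1512*y**2*exp(y/2)*sin(3*y - 1) + 720*y**2*exp(y/2) + 630*y**2 - 288*y*exp(y/2) + 480*exp(y/2)*sin(3*y - 1) + 800*exp(y/2) + 200)/(648*y**4*exp(y/2) + 1008*y**2*exp(y/2) + 320*exp(y/2)), which equals G'(y).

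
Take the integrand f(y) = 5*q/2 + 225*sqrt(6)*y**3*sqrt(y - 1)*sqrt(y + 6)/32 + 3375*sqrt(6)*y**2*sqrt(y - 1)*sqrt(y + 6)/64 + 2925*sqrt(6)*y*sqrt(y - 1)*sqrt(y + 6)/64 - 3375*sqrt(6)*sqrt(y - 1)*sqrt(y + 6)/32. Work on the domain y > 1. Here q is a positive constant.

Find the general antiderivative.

The integrand splits into summands that can be handled one at a time.
Check: d/dy[5*(16*q*y + 9*sqrt(6)*(y - 1)**(5/2)*(y + 6)**(5/2))/32] = 5*q/2 + 225*sqrt(6)*y**3*sqrt(y - 1)*sqrt(y + 6)/32 + 3375*sqrt(6)*y**2*sqrt(y - 1)*sqrt(y + 6)/64 + 2925*sqrt(6)*y*sqrt(y - 1)*sqrt(y + 6)/64 - 3375*sqrt(6)*sqrt(y - 1)*sqrt(y + 6)/32 = f(y).

F(y) = 5*(16*q*y + 9*sqrt(6)*(y - 1)**(5/2)*(y + 6)**(5/2))/32 + C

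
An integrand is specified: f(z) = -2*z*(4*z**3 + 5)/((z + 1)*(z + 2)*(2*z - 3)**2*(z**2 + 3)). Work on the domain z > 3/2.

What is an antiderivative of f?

The denominator factors as (z + 1)*(z + 2)*(2*z - 3)**2*(z**2 + 3); partial fractions split f into directly integrable pieces: -(149*z + 1347)/(2058*(z**2 + 3)) - 13504/(25725*(2*z - 3)) - 296/(245*(2*z - 3)**2) + 108/(343*(z + 2)) + 1/(50*(z + 1)).
Check: d/dz[-(54016*z*log(z - 3/2) - 4116*z*log(z + 1) - 64800*z*log(z + 2) + 7450*z*log(z**2 + 3) + 44900*sqrt(3)*z*atan(sqrt(3)*z/3) - 81024*log(z - 3/2) + 6174*log(z + 1) + 97200*log(z + 2) - 11175*log(z**2 + 3) - 67350*sqrt(3)*atan(sqrt(3)*z/3) - 62160)/(102900*(2*z - 3))] = (-8*z**4 - 10*z)/(4*z**6 - 7*z**4 + 3*z**3 - 39*z**2 + 9*z + 54), which equals f(z).

An antiderivative is F(z) = -(54016*z*log(z - 3/2) - 4116*z*log(z + 1) - 64800*z*log(z + 2) + 7450*z*log(z**2 + 3) + 44900*sqrt(3)*z*atan(sqrt(3)*z/3) - 81024*log(z - 3/2) + 6174*log(z + 1) + 97200*log(z + 2) - 11175*log(z**2 + 3) - 67350*sqrt(3)*atan(sqrt(3)*z/3) - 62160)/(102900*(2*z - 3)).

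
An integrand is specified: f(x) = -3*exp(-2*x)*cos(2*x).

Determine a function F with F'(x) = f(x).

An antiderivative is F(x) = 3*(-sin(2*x) + cos(2*x))*exp(-2*x)/4.

For F(x) to be correct the identity F'(x) - f(x) = 0 must hold.
Check: d/dx[3*(-sin(2*x) + cos(2*x))*exp(-2*x)/4] = -3*exp(-2*x)*cos(2*x) = f(x).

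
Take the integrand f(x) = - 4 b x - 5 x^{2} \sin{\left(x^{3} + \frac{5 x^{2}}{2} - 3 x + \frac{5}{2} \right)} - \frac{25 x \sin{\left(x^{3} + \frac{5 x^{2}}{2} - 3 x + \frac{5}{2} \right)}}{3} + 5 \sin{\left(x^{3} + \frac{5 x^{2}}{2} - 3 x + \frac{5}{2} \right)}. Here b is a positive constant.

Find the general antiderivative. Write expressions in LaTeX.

The integrand splits into summands that can be handled one at a time.
Check: d/dx[- 2 b x^{2} + \frac{5 \cos{\left(x^{3} + \frac{5 x^{2}}{2} - 3 x + \frac{5}{2} \right)}}{3}] = - 4 b x - 5 x^{2} \sin{\left(x^{3} + \frac{5 x^{2}}{2} - 3 x + \frac{5}{2} \right)} - \frac{25 x \sin{\left(x^{3} + \frac{5 x^{2}}{2} - 3 x + \frac{5}{2} \right)}}{3} + 5 \sin{\left(x^{3} + \frac{5 x^{2}}{2} - 3 x + \frac{5}{2} \right)} = f(x).

F(x) = - 2 b x^{2} + \frac{5 \cos{\left(x^{3} + \frac{5 x^{2}}{2} - 3 x + \frac{5}{2} \right)}}{3} + C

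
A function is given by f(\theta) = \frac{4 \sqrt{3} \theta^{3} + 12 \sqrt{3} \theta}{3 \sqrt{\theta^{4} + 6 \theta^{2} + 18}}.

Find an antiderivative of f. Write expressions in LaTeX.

f matches the chain-rule pattern g'(h)*h' with inner function h(\theta) = \frac{\theta^{4}}{3} + 2 \theta^{2} + 6; substituting u = h(\theta) collapses the integral.
Check: d/d\theta[2 \sqrt{\frac{\theta^{4}}{3} + 2 \theta^{2} + 6}] = \frac{4 \sqrt{3} \theta^{3} + 12 \sqrt{3} \theta}{3 \sqrt{\theta^{4} + 6 \theta^{2} + 18}} = f(\theta).

An antiderivative is F(\theta) = 2 \sqrt{\frac{\theta^{4}}{3} + 2 \theta^{2} + 6}.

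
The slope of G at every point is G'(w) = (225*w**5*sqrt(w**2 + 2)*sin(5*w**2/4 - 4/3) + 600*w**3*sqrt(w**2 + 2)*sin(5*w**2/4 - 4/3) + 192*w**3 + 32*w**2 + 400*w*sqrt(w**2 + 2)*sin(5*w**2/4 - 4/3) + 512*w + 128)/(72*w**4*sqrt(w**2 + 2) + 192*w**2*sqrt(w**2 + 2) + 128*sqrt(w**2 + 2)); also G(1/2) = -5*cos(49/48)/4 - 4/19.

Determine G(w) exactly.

G(w) = (24*w**2 - 8*(4 - w)*sqrt(w**2 + 2) - 5*(3*w**2 + 4)*cos(5*w**2/4 - 4/3) + 32)/(4*(3*w**2 + 4))

Since d/dw undoes antidifferentiation here, G(w) must give back the stated G'(w).
A general antiderivative is -(4 - w)*sqrt(w**2 + 2)/(3*w**2/2 + 2) - 5*cos(5*w**2/4 - 4/3)/4 + C.
The condition gives C = -5*cos(49/48)/4 - 4/19 - (-42/19 - 5*cos(49/48)/4) = 2.
So G(w) = (24*w**2 - 8*(4 - w)*sqrt(w**2 + 2) - 5*(3*w**2 + 4)*cos(5*w**2/4 - 4/3) + 32)/(4*(3*w**2 + 4)).
Check: d/dw[(24*w**2 - 8*(4 - w)*sqrt(w**2 + 2) - 5*(3*w**2 + 4)*cos(5*w**2/4 - 4/3) + 32)/(4*(3*w**2 + 4))] = (225*w**5*sqrt(w**2 + 2)*sin(5*w**2/4 - 4/3) + 600*w**3*sqrt(w**2 + 2)*sin(5*w**2/4 - 4/3) + 192*w**3 + 32*w**2 + 400*w*sqrt(w**2 + 2)*sin(5*w**2/4 - 4/3) + 512*w + 128)/(72*w**4*sqrt(w**2 + 2) + 192*w**2*sqrt(w**2 + 2) + 128*sqrt(w**2 + 2)) = G'(w).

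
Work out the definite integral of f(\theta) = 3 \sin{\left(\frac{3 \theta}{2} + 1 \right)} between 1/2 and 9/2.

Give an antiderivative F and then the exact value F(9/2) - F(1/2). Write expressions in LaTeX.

Recover f(\theta) by differentiating a candidate F(\theta); any mismatch rules it out.
F(\theta) = - 2 \cos{\left(\frac{3 \theta}{2} + 1 \right)} is an antiderivative of f.
Check: d/d\theta[- 2 \cos{\left(\frac{3 \theta}{2} + 1 \right)}] = 3 \sin{\left(\frac{3 \theta}{2} + 1 \right)} = f(\theta).
F(9/2) = - 2 \cos{\left(\frac{31}{4} \right)}; F(1/2) = - 2 \cos{\left(\frac{7}{4} \right)}.
Integral = F(9/2) - F(1/2) = 2 \cos{\left(\frac{7}{4} \right)} - 2 \cos{\left(\frac{31}{4} \right)}.

Antiderivative: F(\theta) = - 2 \cos{\left(\frac{3 \theta}{2} + 1 \right)}; value = 2 \cos{\left(\frac{7}{4} \right)} - 2 \cos{\left(\frac{31}{4} \right)}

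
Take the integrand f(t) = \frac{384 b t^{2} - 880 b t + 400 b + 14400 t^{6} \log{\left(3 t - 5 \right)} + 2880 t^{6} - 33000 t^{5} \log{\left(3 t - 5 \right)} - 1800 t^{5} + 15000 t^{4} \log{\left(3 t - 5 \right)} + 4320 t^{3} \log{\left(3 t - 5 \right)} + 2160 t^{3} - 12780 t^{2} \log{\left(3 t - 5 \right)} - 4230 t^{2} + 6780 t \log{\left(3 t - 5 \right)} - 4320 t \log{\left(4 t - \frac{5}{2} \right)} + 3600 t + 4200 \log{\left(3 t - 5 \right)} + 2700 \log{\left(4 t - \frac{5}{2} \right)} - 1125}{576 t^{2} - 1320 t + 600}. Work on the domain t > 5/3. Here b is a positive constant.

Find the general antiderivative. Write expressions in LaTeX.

Check any antiderivative F(t) by computing F'(t) and comparing it with f(t).
Check: d/dt[\frac{2 b t}{3} + \frac{5 \left(2 t^{5} + \frac{3 t^{2}}{2} - 2 t - 3 \log{\left(4 t - \frac{5}{2} \right)} + \frac{5}{4}\right) \log{\left(3 t - 5 \right)}}{2}] = \frac{384 b t^{2} - 880 b t + 400 b + 14400 t^{6} \log{\left(3 t - 5 \right)} + 2880 t^{6} - 33000 t^{5} \log{\left(3 t - 5 \right)} - 1800 t^{5} + 15000 t^{4} \log{\left(3 t - 5 \right)} + 4320 t^{3} \log{\left(3 t - 5 \right)} + 2160 t^{3} - 12780 t^{2} \log{\left(3 t - 5 \right)} - 4230 t^{2} + 6780 t \log{\left(3 t - 5 \right)} - 4320 t \log{\left(4 t - \frac{5}{2} \right)} + 3600 t + 4200 \log{\left(3 t - 5 \right)} + 2700 \log{\left(4 t - \frac{5}{2} \right)} - 1125}{576 t^{2} - 1320 t + 600} = f(t).

F(t) = \frac{2 b t}{3} + \frac{5 \left(2 t^{5} + \frac{3 t^{2}}{2} - 2 t - 3 \log{\left(4 t - \frac{5}{2} \right)} + \frac{5}{4}\right) \log{\left(3 t - 5 \right)}}{2} + C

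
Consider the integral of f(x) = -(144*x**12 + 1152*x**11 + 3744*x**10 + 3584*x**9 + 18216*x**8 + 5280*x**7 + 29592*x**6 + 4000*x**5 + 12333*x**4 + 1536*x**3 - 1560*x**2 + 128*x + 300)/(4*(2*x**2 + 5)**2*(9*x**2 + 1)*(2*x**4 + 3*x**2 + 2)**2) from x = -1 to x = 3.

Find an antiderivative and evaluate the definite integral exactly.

Antiderivative: F(x) = x/(2*x**4/3 + x**2 + 2/3) - 3*atan(3*x)/4 + 2/(2*x**2 + 5); value = -3*atan(9)/4 - 3*atan(3)/4 + 8516/30751

For F(x) to be correct the identity F'(x) - f(x) = 0 must hold.
F(x) = x/(2*x**4/3 + x**2 + 2/3) - 3*atan(3*x)/4 + 2/(2*x**2 + 5) is an antiderivative of f.
Check: d/dx[x/(2*x**4/3 + x**2 + 2/3) - 3*atan(3*x)/4 + 2/(2*x**2 + 5)] = (-144*x**12 - 1152*x**11 - 3744*x**10 - 3584*x**9 - 18216*x**8 - 5280*x**7 - 29592*x**6 - 4000*x**5 - 12333*x**4 - 1536*x**3 + 1560*x**2 - 128*x - 300)/(576*x**14 + 4672*x**12 + 15200*x**10 + 26400*x**8 + 27268*x**6 + 16404*x**4 + 5120*x**2 + 400), which equals f(x).
F(3) = 589/4393 - 3*atan(9)/4; F(-1) = -1/7 + 3*atan(3)/4.
Integral = F(3) - F(-1) = -3*atan(9)/4 - 3*atan(3)/4 + 8516/30751.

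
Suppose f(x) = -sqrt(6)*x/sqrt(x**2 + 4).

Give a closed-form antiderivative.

The substitution u = 3*x**2/2 + 6 works: f is exactly (dF/du)*(du/dx) for that inner function.
Check: d/dx[-2*sqrt(3*x**2/2 + 6)] = -sqrt(6)*x/sqrt(x**2 + 4) = f(x).

An antiderivative is F(x) = -2*sqrt(3*x**2/2 + 6).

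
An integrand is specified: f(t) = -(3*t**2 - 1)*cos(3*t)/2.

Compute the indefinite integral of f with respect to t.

Any candidate F(t) must reproduce f(t) exactly when differentiated.
Check: d/dt[-t**2*sin(3*t)/2 - t*cos(3*t)/3 + 5*sin(3*t)/18] = -3*t**2*cos(3*t)/2 + cos(3*t)/2, which equals f(t).

F(t) = -t**2*sin(3*t)/2 - t*cos(3*t)/3 + 5*sin(3*t)/18 + C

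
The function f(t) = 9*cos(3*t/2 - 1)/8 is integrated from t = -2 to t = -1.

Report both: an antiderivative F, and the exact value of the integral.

A candidate is checked by its d/dt: the result must match f(t).
F(t) = 3*sin(3*t/2 - 1)/4 is an antiderivative of f.
Check: d/dt[3*sin(3*t/2 - 1)/4] = 9*cos(3*t/2 - 1)/8 = f(t).
F(-1) = -3*sin(5/2)/4; F(-2) = -3*sin(4)/4.
Integral = F(-1) - F(-2) = 3*sin(4)/4 - 3*sin(5/2)/4.

Antiderivative: F(t) = 3*sin(3*t/2 - 1)/4; value = 3*sin(4)/4 - 3*sin(5/2)/4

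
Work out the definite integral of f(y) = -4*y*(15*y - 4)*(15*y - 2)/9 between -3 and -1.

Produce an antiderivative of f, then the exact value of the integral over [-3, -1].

f matches the chain-rule pattern g'(h)*h' with inner function h(y) = 5*y**2/2 - 2*y/3; substituting u = h(y) collapses the integral.
F(y) = -y**2*(15*y - 4)**2/9 is an antiderivative of f.
Check: d/dy[-y**2*(15*y - 4)**2/9] = -100*y**3 + 40*y**2 - 32*y/9, which equals f(y).
F(-1) = -361/9; F(-3) = -2401.
Integral = F(-1) - F(-3) = 21248/9.

Antiderivative: F(y) = -y**2*(15*y - 4)**2/9; value = 21248/9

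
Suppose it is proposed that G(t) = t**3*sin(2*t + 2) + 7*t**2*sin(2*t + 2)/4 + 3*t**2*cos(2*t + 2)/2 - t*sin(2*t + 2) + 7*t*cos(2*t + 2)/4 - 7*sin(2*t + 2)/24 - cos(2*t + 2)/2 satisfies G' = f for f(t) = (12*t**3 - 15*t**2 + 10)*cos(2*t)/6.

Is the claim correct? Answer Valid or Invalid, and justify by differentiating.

d/dt[G] = 2*t**3*cos(2*t + 2) + 7*t**2*cos(2*t + 2)/2 + t*cos(2*t + 2) + 7*cos(2*t + 2)/6
d/dt[G] - f(t) = -2*t**3*cos(2*t) + 2*t**3*cos(2*t + 2) + 5*t**2*cos(2*t)/2 + 7*t**2*cos(2*t + 2)/2 + t*cos(2*t + 2) - 5*cos(2*t)/3 + 7*cos(2*t + 2)/6 != 0.

Invalid: d/dt[G] - f = -2*t**3*cos(2*t) + 2*t**3*cos(2*t + 2) + 5*t**2*cos(2*t)/2 + 7*t**2*cos(2*t + 2)/2 + t*cos(2*t + 2) - 5*cos(2*t)/3 + 7*cos(2*t + 2)/6, which is not 0.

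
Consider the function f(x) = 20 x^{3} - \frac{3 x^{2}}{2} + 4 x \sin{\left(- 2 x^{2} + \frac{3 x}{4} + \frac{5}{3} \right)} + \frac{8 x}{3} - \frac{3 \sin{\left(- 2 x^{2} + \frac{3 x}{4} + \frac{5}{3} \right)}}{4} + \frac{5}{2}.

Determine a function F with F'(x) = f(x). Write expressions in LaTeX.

An antiderivative is F(x) = \frac{30 x^{4} - 3 x^{3} + 8 x^{2} + 15 x + 6 \cos{\left(- 2 x^{2} + \frac{3 x}{4} + \frac{5}{3} \right)} + 6}{6}.

The integrand splits into summands that can be handled one at a time.
Check: d/dx[\frac{30 x^{4} - 3 x^{3} + 8 x^{2} + 15 x + 6 \cos{\left(- 2 x^{2} + \frac{3 x}{4} + \frac{5}{3} \right)} + 6}{6}] = 20 x^{3} - \frac{3 x^{2}}{2} + 4 x \sin{\left(- 2 x^{2} + \frac{3 x}{4} + \frac{5}{3} \right)} + \frac{8 x}{3} - \frac{3 \sin{\left(- 2 x^{2} + \frac{3 x}{4} + \frac{5}{3} \right)}}{4} + \frac{5}{2} = f(x).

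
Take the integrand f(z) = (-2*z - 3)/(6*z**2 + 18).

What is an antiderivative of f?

An antiderivative is F(z) = -log(z**2 + 3)/6 - sqrt(3)*atan(sqrt(3)*z/3)/6.

A first test for any F(z): its z-derivative must equal f(z) identically.
Check: d/dz[-log(z**2 + 3)/6 - sqrt(3)*atan(sqrt(3)*z/3)/6] = (-2*z - 3)/(6*z**2 + 18) = f(z).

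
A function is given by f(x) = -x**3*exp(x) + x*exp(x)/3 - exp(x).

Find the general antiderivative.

F(x) = -x**3*exp(x) + 3*x**2*exp(x) - 17*x*exp(x)/3 + 14*exp(x)/3 + C

f has the shape u'v + uv' for u = -x**3 + 3*x**2 - 17*x/3 + 14/3 and v = exp(x) — it is the derivative of the product u*v.
Check: d/dx[-x**3*exp(x) + 3*x**2*exp(x) - 17*x*exp(x)/3 + 14*exp(x)/3] = -x**3*exp(x) + x*exp(x)/3 - exp(x) = f(x).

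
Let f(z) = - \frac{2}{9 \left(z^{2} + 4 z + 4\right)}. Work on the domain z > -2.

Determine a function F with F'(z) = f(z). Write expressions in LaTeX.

An antiderivative is F(z) = \frac{2}{9 z + 18}.

Whatever form F(z) takes, F'(z) = f(z) is non-negotiable.
Check: d/dz[\frac{2}{9 z + 18}] = - \frac{2}{9 z^{2} + 36 z + 36}, which equals f(z).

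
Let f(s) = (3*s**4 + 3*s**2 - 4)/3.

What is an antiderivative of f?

An antiderivative F(s) passes only if d/ds[F] lands on f(s) exactly.
Check: d/ds[s*(3*s**4 + 5*s**2 - 20)/15] = s**4 + s**2 - 4/3, which equals f(s).

An antiderivative is F(s) = s*(3*s**4 + 5*s**2 - 20)/15.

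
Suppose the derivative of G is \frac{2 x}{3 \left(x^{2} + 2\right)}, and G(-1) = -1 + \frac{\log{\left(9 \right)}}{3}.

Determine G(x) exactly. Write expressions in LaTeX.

G(x) = \frac{\log{\left(3 x^{2} + 6 \right)}}{3} - 1

G'(x) matches the chain-rule pattern g'(h)*h' with inner function h(x) = 3 x^{2} + 6; substituting u = h(x) collapses the integral.
A general antiderivative is \frac{\log{\left(3 x^{2} + 6 \right)}}{3} + C.
The condition gives C = -1 + \frac{\log{\left(9 \right)}}{3} - (\frac{\log{\left(9 \right)}}{3}) = -1.
So G(x) = \frac{\log{\left(3 x^{2} + 6 \right)}}{3} - 1.
Check: d/dx[\frac{\log{\left(3 x^{2} + 6 \right)}}{3} - 1] = \frac{2 x}{3 x^{2} + 6}, which equals G'(x).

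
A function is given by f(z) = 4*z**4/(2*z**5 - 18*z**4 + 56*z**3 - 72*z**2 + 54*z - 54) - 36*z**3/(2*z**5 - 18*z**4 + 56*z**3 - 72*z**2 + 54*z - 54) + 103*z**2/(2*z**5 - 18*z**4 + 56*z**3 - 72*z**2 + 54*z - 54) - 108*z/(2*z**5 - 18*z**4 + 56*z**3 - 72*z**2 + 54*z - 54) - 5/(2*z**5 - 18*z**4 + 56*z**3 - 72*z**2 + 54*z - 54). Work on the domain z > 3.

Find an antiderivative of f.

An antiderivative is F(z) = (4*z**2*log(3*z**2/2 + 3/2) - 24*z*log(3*z**2/2 + 3/2) + 36*log(3*z**2/2 + 3/2) + 5)/(4*(z - 3)**2).

The integrand splits into summands that can be handled one at a time.
Check: d/dz[(4*z**2*log(3*z**2/2 + 3/2) - 24*z*log(3*z**2/2 + 3/2) + 36*log(3*z**2/2 + 3/2) + 5)/(4*(z - 3)**2)] = (4*z**4 - 36*z**3 + 103*z**2 - 108*z - 5)/(2*z**5 - 18*z**4 + 56*z**3 - 72*z**2 + 54*z - 54), which equals f(z).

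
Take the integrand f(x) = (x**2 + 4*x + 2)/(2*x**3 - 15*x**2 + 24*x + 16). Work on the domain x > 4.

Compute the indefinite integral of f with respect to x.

The denominator factors as (x - 4)**2*(2*x + 1); partial fractions split f into directly integrable pieces: 1/(81*(2*x + 1)) + 40/(81*(x - 4)) + 34/(9*(x - 4)**2).
Check: d/dx[(80*(x - 4)*log(x - 4) + (x - 4)*log(x + 1/2) - 612)/(162*(x - 4))] = (x**2 + 4*x + 2)/(2*x**3 - 15*x**2 + 24*x + 16) = f(x).

F(x) = (80*(x - 4)*log(x - 4) + (x - 4)*log(x + 1/2) - 612)/(162*(x - 4)) + C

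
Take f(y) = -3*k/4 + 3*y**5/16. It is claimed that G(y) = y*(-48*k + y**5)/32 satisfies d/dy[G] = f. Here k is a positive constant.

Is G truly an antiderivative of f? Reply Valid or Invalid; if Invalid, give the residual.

d/dy[G] = -3*k/2 + 3*y**5/16
d/dy[G] - f(y) = -3*k/4 != 0.

Invalid: d/dy[G] - f = -3*k/4, which is not 0.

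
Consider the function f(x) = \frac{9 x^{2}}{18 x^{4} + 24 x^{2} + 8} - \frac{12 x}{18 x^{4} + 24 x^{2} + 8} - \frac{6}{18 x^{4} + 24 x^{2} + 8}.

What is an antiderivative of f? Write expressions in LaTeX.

An antiderivative is F(x) = \frac{1 - \frac{3 x}{2}}{3 x^{2} + 2}.

f has the shape u'v + uv' for u = \frac{1}{3 x^{2} + 2} and v = 1 - \frac{3 x}{2} — it is the derivative of the product u*v.
Check: d/dx[\frac{1 - \frac{3 x}{2}}{3 x^{2} + 2}] = \frac{9 x^{2} - 12 x - 6}{18 x^{4} + 24 x^{2} + 8}, which equals f(x).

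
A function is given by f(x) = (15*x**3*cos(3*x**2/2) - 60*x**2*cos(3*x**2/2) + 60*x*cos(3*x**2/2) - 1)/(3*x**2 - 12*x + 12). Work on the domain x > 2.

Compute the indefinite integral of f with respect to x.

F(x) = 5*sin(3*x**2/2)/3 + 1/(3*(x - 2)) + C

Whatever form F(x) takes, F'(x) = f(x) is non-negotiable.
Check: d/dx[5*sin(3*x**2/2)/3 + 1/(3*(x - 2))] = (15*x**3*cos(3*x**2/2) - 60*x**2*cos(3*x**2/2) + 60*x*cos(3*x**2/2) - 1)/(3*x**2 - 12*x + 12) = f(x).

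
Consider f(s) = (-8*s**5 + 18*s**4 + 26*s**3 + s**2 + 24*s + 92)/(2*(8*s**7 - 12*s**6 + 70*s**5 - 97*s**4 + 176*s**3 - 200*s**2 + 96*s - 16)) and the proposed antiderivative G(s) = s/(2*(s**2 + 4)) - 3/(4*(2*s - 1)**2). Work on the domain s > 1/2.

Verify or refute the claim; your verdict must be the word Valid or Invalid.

Valid. The derivative of G reproduces f.

d/ds[G] = (-8*s**5 + 18*s**4 + 26*s**3 + s**2 + 24*s + 92)/(16*s**7 - 24*s**6 + 140*s**5 - 194*s**4 + 352*s**3 - 400*s**2 + 192*s - 32)
This equals f(s) exactly, so the claim holds.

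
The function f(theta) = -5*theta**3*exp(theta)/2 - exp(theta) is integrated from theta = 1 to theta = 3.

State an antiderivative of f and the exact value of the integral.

f has the shape u'v + uv' for u = -5*theta**3/2 + 15*theta**2/2 - 15*theta + 14 and v = exp(theta) — it is the derivative of the product u*v.
F(theta) = -5*theta**3*exp(theta)/2 + 15*theta**2*exp(theta)/2 - 15*theta*exp(theta) + 14*exp(theta) is an antiderivative of f.
Check: d/dtheta[-5*theta**3*exp(theta)/2 + 15*theta**2*exp(theta)/2 - 15*theta*exp(theta) + 14*exp(theta)] = -5*theta**3*exp(theta)/2 - exp(theta) = f(theta).
F(3) = -31*exp(3); F(1) = 4*exp(1).
Integral = F(3) - F(1) = -31*exp(3) - 4*exp(1).

Antiderivative: F(theta) = -5*theta**3*exp(theta)/2 + 15*theta**2*exp(theta)/2 - 15*theta*exp(theta) + 14*exp(theta); value = -31*exp(3) - 4*exp(1)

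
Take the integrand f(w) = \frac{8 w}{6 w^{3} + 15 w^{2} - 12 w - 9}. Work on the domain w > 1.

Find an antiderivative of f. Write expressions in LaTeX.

The denominator factors as 3 \left(w - 1\right) \left(w + 3\right) \left(2 w + 1\right); partial fractions split f into directly integrable pieces: \frac{16}{45 \left(2 w + 1\right)} - \frac{2}{5 \left(w + 3\right)} + \frac{2}{9 \left(w - 1\right)}.
Check: d/dw[\frac{2 \log{\left(w - 1 \right)}}{9} + \frac{8 \log{\left(w + \frac{1}{2} \right)}}{45} - \frac{2 \log{\left(w + 3 \right)}}{5}] = \frac{8 w}{6 w^{3} + 15 w^{2} - 12 w - 9} = f(w).

An antiderivative is F(w) = \frac{2 \log{\left(w - 1 \right)}}{9} + \frac{8 \log{\left(w + \frac{1}{2} \right)}}{45} - \frac{2 \log{\left(w + 3 \right)}}{5}.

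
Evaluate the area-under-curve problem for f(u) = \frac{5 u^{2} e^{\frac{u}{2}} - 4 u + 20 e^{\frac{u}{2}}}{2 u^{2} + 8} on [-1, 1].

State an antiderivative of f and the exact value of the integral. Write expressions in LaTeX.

Since d/du undoes antidifferentiation here, F'(u) = f(u) is required of F(u).
F(u) = 5 e^{\frac{u}{2}} - \log{\left(u^{2} + 4 \right)} is an antiderivative of f.
Check: d/du[5 e^{\frac{u}{2}} - \log{\left(u^{2} + 4 \right)}] = \frac{5 u^{2} e^{\frac{u}{2}} - 4 u + 20 e^{\frac{u}{2}}}{2 u^{2} + 8} = f(u).
F(1) = - \log{\left(5 \right)} + 5 e^{\frac{1}{2}}; F(-1) = - \log{\left(5 \right)} + \frac{5}{e^{\frac{1}{2}}}.
Integral = F(1) - F(-1) = - \frac{5}{e^{\frac{1}{2}}} + 5 e^{\frac{1}{2}}.

Antiderivative: F(u) = 5 e^{\frac{u}{2}} - \log{\left(u^{2} + 4 \right)}; value = - \frac{5}{e^{\frac{1}{2}}} + 5 e^{\frac{1}{2}}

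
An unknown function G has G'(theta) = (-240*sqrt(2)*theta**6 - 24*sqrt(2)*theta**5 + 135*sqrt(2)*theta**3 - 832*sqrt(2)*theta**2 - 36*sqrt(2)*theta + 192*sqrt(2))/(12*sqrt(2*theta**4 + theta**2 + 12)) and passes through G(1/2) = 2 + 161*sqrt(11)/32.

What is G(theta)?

Recognize the product-rule pattern: G'(theta) = u'v + uv' with u = -2*sqrt(theta**4 + theta**2/2 + 6), v = 2*theta**3 + theta**2/4 - 4*theta/3 - 3, so integration by parts undoes it.
A general antiderivative is -2*sqrt(theta**4 + theta**2/2 + 6)*(2*theta**3 + theta**2/4 - 4*theta/3 - 3) + C.
The condition gives C = 2 + 161*sqrt(11)/32 - (161*sqrt(11)/32) = 2.
So G(theta) = -2*sqrt(theta**4 + theta**2/2 + 6)*(2*theta**3 + theta**2/4 - 4*theta/3 - 3) + 2.
Check: d/dtheta[-2*sqrt(theta**4 + theta**2/2 + 6)*(2*theta**3 + theta**2/4 - 4*theta/3 - 3) + 2] = sqrt(2)*(-240*theta**6 - 24*theta**5 + 135*theta**3 - 832*theta**2 - 36*theta + 192)/(12*sqrt(2*theta**4 + theta**2 + 12)), which equals G'(theta).

G(theta) = -2*sqrt(theta**4 + theta**2/2 + 6)*(2*theta**3 + theta**2/4 - 4*theta/3 - 3) + 2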